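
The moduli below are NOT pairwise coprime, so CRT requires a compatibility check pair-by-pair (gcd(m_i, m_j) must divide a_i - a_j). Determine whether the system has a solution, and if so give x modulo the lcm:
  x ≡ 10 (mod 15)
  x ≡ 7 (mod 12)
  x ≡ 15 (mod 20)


Moduli 15, 12, 20 are not pairwise coprime, so CRT works modulo lcm(m_i) when all pairwise compatibility conditions hold.
Pairwise compatibility: gcd(m_i, m_j) must divide a_i - a_j for every pair.
Merge one congruence at a time:
  Start: x ≡ 10 (mod 15).
  Combine with x ≡ 7 (mod 12): gcd(15, 12) = 3; 7 - 10 = -3, which IS divisible by 3, so compatible.
    Write x = 10 + 15·t and substitute into x ≡ 7 (mod 12): 15·t ≡ 7 − 10 = -3 (mod 12).
    Divide the congruence (and modulus) by g = 3: 5·t ≡ -1 (mod 4).
    Reduce coefficients mod 4: 1·t ≡ 3 (mod 4).
    So t ≡ 3 (mod 4).
    Then x = 10 + 15·3 = 55, valid modulo lcm(15, 12) = 60: x ≡ 55 (mod 60).
  Combine with x ≡ 15 (mod 20): gcd(60, 20) = 20; 15 - 55 = -40, which IS divisible by 20, so compatible.
    Write x = 55 + 60·t and substitute into x ≡ 15 (mod 20): 60·t ≡ 15 − 55 = -40 (mod 20).
    Divide the congruence (and modulus) by g = 20: 3·t ≡ -2 (mod 1).
    Modulo 1 every t works; take t = 0.
    Then x = 55 + 60·0 = 55, valid modulo lcm(60, 20) = 60: x ≡ 55 (mod 60).
Verify: 55 mod 15 = 10, 55 mod 12 = 7, 55 mod 20 = 15.

x ≡ 55 (mod 60).


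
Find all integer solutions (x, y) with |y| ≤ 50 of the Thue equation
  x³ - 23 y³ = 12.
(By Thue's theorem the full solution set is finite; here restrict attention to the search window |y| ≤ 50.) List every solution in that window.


The equation is x³ - 23y³ = 12. For fixed y, x³ = 23·y³ + 12, so a solution requires the RHS to be a perfect cube.
Strategy: iterate y from -50 to 50, compute RHS = 23·y³ + 12, and check whether it is a (positive or negative) perfect cube.
Check small values of y:
  y = 0: RHS = 12 is not a perfect cube.
  y = 1: RHS = 35 is not a perfect cube.
  y = -1: RHS = -11 is not a perfect cube.
  y = 2: RHS = 196 is not a perfect cube.
  y = -2: RHS = -172 is not a perfect cube.
  y = 3: RHS = 633 is not a perfect cube.
  y = -3: RHS = -609 is not a perfect cube.
Continuing the search up to |y| = 50 finds no solutions either.
No (x, y) in the scanned range satisfies the equation.

No integer solutions with |y| ≤ 50.


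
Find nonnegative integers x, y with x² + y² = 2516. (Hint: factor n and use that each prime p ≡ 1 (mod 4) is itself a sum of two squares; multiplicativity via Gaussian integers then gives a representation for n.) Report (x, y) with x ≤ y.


Step 1: Factor n = 2516 = 2^2 · 17 · 37.
Step 2: Check the mod-4 condition on each prime factor: 2 = 2 (special); 17 ≡ 1 (mod 4), exponent 1; 37 ≡ 1 (mod 4), exponent 1.
All primes ≡ 3 (mod 4) appear to even exponent (or don't appear), so by the two-squares theorem n IS expressible as a sum of two squares.
Step 3: Build a representation. Group n = k² · m with k = 2 and m = 17 · 37 = 629 (a product of primes ≡ 1 (mod 4)); a representation of m scales to one of n via (k·x)² + (k·y)² = k²(x² + y²). Each prime p ≡ 1 (mod 4) is itself a sum of two squares; find a² by testing p − a² for a perfect square:
  17: 17 − 1² = 16 = 4² ⇒ 17 = 1² + 4².
  37: 37 − 1² = 36 = 6² ⇒ 37 = 1² + 6².
  Combine using the Brahmagupta–Fibonacci identity (a² + b²)(c² + d²) = (ac − bd)² + (ad + bc)² = (ac + bd)² + (ad − bc)²:
  17 · 37 = 629: from (1² + 4²)(1² + 6²), take (1·1 − 4·6, 1·6 + 4·1) = (1 − 24, 6 + 4) = (-23, 10); dropping signs (only squares matter) gives (23, 10); check 23² + 10² = 529 + 100 = 629 ✓.
  Scale by k = 2: (2·23, 2·10) = (46, 20).
Step 4: Order so x ≤ y and verify: 20² + 46² = 400 + 2116 = 2516 = n. ✓

n = 2516 = 20² + 46² (one valid representation with x ≤ y).


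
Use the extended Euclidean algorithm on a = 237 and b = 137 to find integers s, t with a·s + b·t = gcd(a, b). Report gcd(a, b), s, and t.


Euclidean algorithm on (237, 137) — divide until remainder is 0:
  237 = 1 · 137 + 100
  137 = 1 · 100 + 37
  100 = 2 · 37 + 26
  37 = 1 · 26 + 11
  26 = 2 · 11 + 4
  11 = 2 · 4 + 3
  4 = 1 · 3 + 1
  3 = 3 · 1 + 0
gcd(237, 137) = 1.
Track Bezout coefficients alongside the remainders: start with r₀ = 237 = a·1 + b·0 (s = 1, t = 0) and r₁ = 137 = a·0 + b·1 (s = 0, t = 1); each new remainder r_{k+1} = r_{k-1} − q_k·r_k inherits s_{k+1} = s_{k-1} − q_k·s_k, t_{k+1} = t_{k-1} − q_k·t_k, so r_k = a·s_k + b·t_k at every step:
  q = 1: r = 100, s = 1 − 1·0 = 1, t = 0 − 1·1 = -1  (check: 237·1 + 137·(-1) = 100)
  q = 1: r = 37, s = 0 − 1·1 = -1, t = 1 − 1·(-1) = 2  (check: 237·(-1) + 137·2 = 37)
  q = 2: r = 26, s = 1 − 2·(-1) = 3, t = -1 − 2·2 = -5  (check: 237·3 + 137·(-5) = 26)
  q = 1: r = 11, s = -1 − 1·3 = -4, t = 2 − 1·(-5) = 7  (check: 237·(-4) + 137·7 = 11)
  q = 2: r = 4, s = 3 − 2·(-4) = 11, t = -5 − 2·7 = -19  (check: 237·11 + 137·(-19) = 4)
  q = 2: r = 3, s = -4 − 2·11 = -26, t = 7 − 2·(-19) = 45  (check: 237·(-26) + 137·45 = 3)
  q = 1: r = 1, s = 11 − 1·(-26) = 37, t = -19 − 1·45 = -64  (check: 237·37 + 137·(-64) = 1)
The row with r = 1 (the gcd) gives the Bezout coefficients s = 37, t = -64.
Result: 237 · (37) + 137 · (-64) = 1.

gcd(237, 137) = 1; s = 37, t = -64 (check: 237·37 + 137·(-64) = 1).


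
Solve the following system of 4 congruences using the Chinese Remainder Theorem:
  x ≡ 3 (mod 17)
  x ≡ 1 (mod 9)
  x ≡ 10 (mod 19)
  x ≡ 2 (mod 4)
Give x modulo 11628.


Product of moduli M = 17 · 9 · 19 · 4 = 11628.
Merge one congruence at a time:
  Start: x ≡ 3 (mod 17).
  Combine with x ≡ 1 (mod 9); new modulus lcm = 153.
    Write x = 3 + 17·t and substitute into x ≡ 1 (mod 9): 17·t ≡ 1 − 3 = -2 (mod 9).
    Reduce coefficients mod 9: 8·t ≡ 7 (mod 9).
    The inverse of 8 mod 9 is 8 (since 8·8 = 64 = 7·9 + 1), so t ≡ 8·7 = 56 ≡ 2 (mod 9).
    Then x = 3 + 17·2 = 37, valid modulo lcm(17, 9) = 153: x ≡ 37 (mod 153).
  Combine with x ≡ 10 (mod 19); new modulus lcm = 2907.
    Write x = 37 + 153·t and substitute into x ≡ 10 (mod 19): 153·t ≡ 10 − 37 = -27 (mod 19).
    Reduce coefficients mod 19: 1·t ≡ 11 (mod 19).
    So t ≡ 11 (mod 19).
    Then x = 37 + 153·11 = 1720, valid modulo lcm(153, 19) = 2907: x ≡ 1720 (mod 2907).
  Combine with x ≡ 2 (mod 4); new modulus lcm = 11628.
    Write x = 1720 + 2907·t and substitute into x ≡ 2 (mod 4): 2907·t ≡ 2 − 1720 = -1718 (mod 4).
    Reduce coefficients mod 4: 3·t ≡ 2 (mod 4).
    The inverse of 3 mod 4 is 3 (since 3·3 = 9 = 2·4 + 1), so t ≡ 3·2 = 6 ≡ 2 (mod 4).
    Then x = 1720 + 2907·2 = 7534, valid modulo lcm(2907, 4) = 11628: x ≡ 7534 (mod 11628).
Verify against each original: 7534 mod 17 = 3, 7534 mod 9 = 1, 7534 mod 19 = 10, 7534 mod 4 = 2.

x ≡ 7534 (mod 11628).


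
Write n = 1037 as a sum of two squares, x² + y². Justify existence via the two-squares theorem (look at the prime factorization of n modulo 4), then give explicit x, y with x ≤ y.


Step 1: Factor n = 1037 = 17 · 61.
Step 2: Check the mod-4 condition on each prime factor: 17 ≡ 1 (mod 4), exponent 1; 61 ≡ 1 (mod 4), exponent 1.
All primes ≡ 3 (mod 4) appear to even exponent (or don't appear), so by the two-squares theorem n IS expressible as a sum of two squares.
Step 3: Build a representation. Here n = 17 · 61 is a product of primes ≡ 1 (mod 4). Each prime p ≡ 1 (mod 4) is itself a sum of two squares; find a² by testing p − a² for a perfect square:
  17: 17 − 1² = 16 = 4² ⇒ 17 = 1² + 4².
  61: 61 − 1² = 60, 61 − 2² = 57, 61 − 3² = 52, 61 − 4² = 45, 61 − 5² = 36 = 6² ⇒ 61 = 5² + 6².
  Combine using the Brahmagupta–Fibonacci identity (a² + b²)(c² + d²) = (ac − bd)² + (ad + bc)² = (ac + bd)² + (ad − bc)²:
  17 · 61 = 1037: from (1² + 4²)(5² + 6²), take (1·5 − 4·6, 1·6 + 4·5) = (5 − 24, 6 + 20) = (-19, 26); dropping signs (only squares matter) gives (19, 26); check 19² + 26² = 361 + 676 = 1037 ✓.
Step 4: Order so x ≤ y and verify: 19² + 26² = 361 + 676 = 1037 = n. ✓

n = 1037 = 19² + 26² (one valid representation with x ≤ y).


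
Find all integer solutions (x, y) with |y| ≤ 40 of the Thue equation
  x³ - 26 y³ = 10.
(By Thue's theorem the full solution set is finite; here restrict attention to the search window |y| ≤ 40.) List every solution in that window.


The equation is x³ - 26y³ = 10. For fixed y, x³ = 26·y³ + 10, so a solution requires the RHS to be a perfect cube.
Strategy: iterate y from -40 to 40, compute RHS = 26·y³ + 10, and check whether it is a (positive or negative) perfect cube.
Check small values of y:
  y = 0: RHS = 10 is not a perfect cube.
  y = 1: RHS = 36 is not a perfect cube.
  y = -1: RHS = -16 is not a perfect cube.
  y = 2: RHS = 218 is not a perfect cube.
  y = -2: RHS = -198 is not a perfect cube.
  y = 3: RHS = 712 is not a perfect cube.
  y = -3: RHS = -692 is not a perfect cube.
Continuing the search up to |y| = 40 finds no solutions either.
No (x, y) in the scanned range satisfies the equation.

No integer solutions with |y| ≤ 40.


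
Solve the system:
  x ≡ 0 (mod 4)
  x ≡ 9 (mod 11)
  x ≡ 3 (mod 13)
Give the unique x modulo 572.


Moduli 4, 11, 13 are pairwise coprime; by CRT there is a unique solution modulo M = 4 · 11 · 13 = 572.
Solve pairwise, accumulating the modulus:
  Start with x ≡ 0 (mod 4).
  Combine with x ≡ 9 (mod 11): since gcd(4, 11) = 1, we get a unique residue mod 44.
    Write x = 0 + 4·t and substitute into x ≡ 9 (mod 11): 4·t ≡ 9 − 0 = 9 (mod 11).
    The inverse of 4 mod 11 is 3 (since 4·3 = 12 = 1·11 + 1), so t ≡ 3·9 = 27 ≡ 5 (mod 11).
    Then x = 0 + 4·5 = 20, valid modulo lcm(4, 11) = 44: x ≡ 20 (mod 44).
  Combine with x ≡ 3 (mod 13): since gcd(44, 13) = 1, we get a unique residue mod 572.
    Write x = 20 + 44·t and substitute into x ≡ 3 (mod 13): 44·t ≡ 3 − 20 = -17 (mod 13).
    Reduce coefficients mod 13: 5·t ≡ 9 (mod 13).
    The inverse of 5 mod 13 is 8 (since 5·8 = 40 = 3·13 + 1), so t ≡ 8·9 = 72 ≡ 7 (mod 13).
    Then x = 20 + 44·7 = 328, valid modulo lcm(44, 13) = 572: x ≡ 328 (mod 572).
Verify: 328 mod 4 = 0 ✓, 328 mod 11 = 9 ✓, 328 mod 13 = 3 ✓.

x ≡ 328 (mod 572).


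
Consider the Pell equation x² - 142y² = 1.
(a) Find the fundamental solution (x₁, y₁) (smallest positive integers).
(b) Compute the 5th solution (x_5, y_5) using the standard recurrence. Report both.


Step 1: Find the fundamental solution (x₁, y₁) of x² - 142y² = 1.
  Expand √142 as a continued fraction. a₀ = ⌊√142⌋ = 11; iterate m_{k+1} = d_k·a_k − m_k, d_{k+1} = (142 − m_{k+1}²)/d_k, a_{k+1} = ⌊(a₀ + m_{k+1})/d_{k+1}⌋ (starting m₀ = 0, d₀ = 1), with convergents p_k = a_k·p_{k-1} + p_{k-2}, q_k = a_k·q_{k-1} + q_{k-2} (p₋₁ = 1, q₋₁ = 0):
  k = 0: a₀ = 11; p₀/q₀ = 11/1; p₀² − 142·q₀² = 121 − 142 = -21.
  k = 1: m = 11, d = 21, a = ⌊(11 + 11)/21⌋ = 1; p/q = (1·11 + 1)/(1·1 + 0) = 12/1; p² − 142·q² = 144 − 142 = 2.
  k = 2: m = 10, d = 2, a = ⌊(11 + 10)/2⌋ = 10; p/q = (10·12 + 11)/(10·1 + 1) = 131/11; p² − 142·q² = 17161 − 17182 = -21.
  k = 3: m = 10, d = 21, a = ⌊(11 + 10)/21⌋ = 1; p/q = (1·131 + 12)/(1·11 + 1) = 143/12; p² − 142·q² = 20449 − 20448 = 1.
  The first convergent with p² − 142·q² = 1 gives the fundamental solution (x₁, y₁) = (143, 12).
Step 2: Apply the recurrence (x_{n+1}, y_{n+1}) = (x₁x_n + 142y₁y_n, x₁y_n + y₁x_n) repeatedly.
  From (x_1, y_1) = (143, 12): x_2 = 143·143 + 142·12·12 = 40897; y_2 = 143·12 + 12·143 = 3432.
  From (x_2, y_2) = (40897, 3432): x_3 = 143·40897 + 142·12·3432 = 11696399; y_3 = 143·3432 + 12·40897 = 981540.
  From (x_3, y_3) = (11696399, 981540): x_4 = 143·11696399 + 142·12·981540 = 3345129217; y_4 = 143·981540 + 12·11696399 = 280717008.
  From (x_4, y_4) = (3345129217, 280717008): x_5 = 143·3345129217 + 142·12·280717008 = 956695259663; y_5 = 143·280717008 + 12·3345129217 = 80284082748.
Step 3: Verify x_5² - 142·y_5² = 915265819861654994873569 - 915265819861654994873568 = 1 (should be 1). ✓

(x_1, y_1) = (143, 12); (x_5, y_5) = (956695259663, 80284082748).


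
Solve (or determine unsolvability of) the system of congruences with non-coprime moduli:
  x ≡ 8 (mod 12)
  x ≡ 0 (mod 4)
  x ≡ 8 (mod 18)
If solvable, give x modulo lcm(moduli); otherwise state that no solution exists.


Moduli 12, 4, 18 are not pairwise coprime, so CRT works modulo lcm(m_i) when all pairwise compatibility conditions hold.
Pairwise compatibility: gcd(m_i, m_j) must divide a_i - a_j for every pair.
Merge one congruence at a time:
  Start: x ≡ 8 (mod 12).
  Combine with x ≡ 0 (mod 4): gcd(12, 4) = 4; 0 - 8 = -8, which IS divisible by 4, so compatible.
    Write x = 8 + 12·t and substitute into x ≡ 0 (mod 4): 12·t ≡ 0 − 8 = -8 (mod 4).
    Divide the congruence (and modulus) by g = 4: 3·t ≡ -2 (mod 1).
    Modulo 1 every t works; take t = 0.
    Then x = 8 + 12·0 = 8, valid modulo lcm(12, 4) = 12: x ≡ 8 (mod 12).
  Combine with x ≡ 8 (mod 18): gcd(12, 18) = 6; 8 - 8 = 0, which IS divisible by 6, so compatible.
    Write x = 8 + 12·t and substitute into x ≡ 8 (mod 18): 12·t ≡ 8 − 8 = 0 (mod 18).
    Divide the congruence (and modulus) by g = 6: 2·t ≡ 0 (mod 3).
    The inverse of 2 mod 3 is 2 (since 2·2 = 4 = 1·3 + 1), so t ≡ 2·0 = 0 ≡ 0 (mod 3).
    Then x = 8 + 12·0 = 8, valid modulo lcm(12, 18) = 36: x ≡ 8 (mod 36).
Verify: 8 mod 12 = 8, 8 mod 4 = 0, 8 mod 18 = 8.

x ≡ 8 (mod 36).


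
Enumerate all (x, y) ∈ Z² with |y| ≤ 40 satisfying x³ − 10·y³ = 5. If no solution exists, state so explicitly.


The equation is x³ - 10y³ = 5. For fixed y, x³ = 10·y³ + 5, so a solution requires the RHS to be a perfect cube.
Strategy: iterate y from -40 to 40, compute RHS = 10·y³ + 5, and check whether it is a (positive or negative) perfect cube.
Check small values of y:
  y = 0: RHS = 5 is not a perfect cube.
  y = 1: RHS = 15 is not a perfect cube.
  y = -1: RHS = -5 is not a perfect cube.
  y = 2: RHS = 85 is not a perfect cube.
  y = -2: RHS = -75 is not a perfect cube.
  y = 3: RHS = 275 is not a perfect cube.
  y = -3: RHS = -265 is not a perfect cube.
Continuing the search up to |y| = 40 finds no solutions either.
No (x, y) in the scanned range satisfies the equation.

No integer solutions with |y| ≤ 40.


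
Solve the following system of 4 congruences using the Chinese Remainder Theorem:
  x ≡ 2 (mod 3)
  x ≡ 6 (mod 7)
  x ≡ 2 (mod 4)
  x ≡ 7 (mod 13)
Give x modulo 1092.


Product of moduli M = 3 · 7 · 4 · 13 = 1092.
Merge one congruence at a time:
  Start: x ≡ 2 (mod 3).
  Combine with x ≡ 6 (mod 7); new modulus lcm = 21.
    Write x = 2 + 3·t and substitute into x ≡ 6 (mod 7): 3·t ≡ 6 − 2 = 4 (mod 7).
    The inverse of 3 mod 7 is 5 (since 3·5 = 15 = 2·7 + 1), so t ≡ 5·4 = 20 ≡ 6 (mod 7).
    Then x = 2 + 3·6 = 20, valid modulo lcm(3, 7) = 21: x ≡ 20 (mod 21).
  Combine with x ≡ 2 (mod 4); new modulus lcm = 84.
    Write x = 20 + 21·t and substitute into x ≡ 2 (mod 4): 21·t ≡ 2 − 20 = -18 (mod 4).
    Reduce coefficients mod 4: 1·t ≡ 2 (mod 4).
    So t ≡ 2 (mod 4).
    Then x = 20 + 21·2 = 62, valid modulo lcm(21, 4) = 84: x ≡ 62 (mod 84).
  Combine with x ≡ 7 (mod 13); new modulus lcm = 1092.
    Write x = 62 + 84·t and substitute into x ≡ 7 (mod 13): 84·t ≡ 7 − 62 = -55 (mod 13).
    Reduce coefficients mod 13: 6·t ≡ 10 (mod 13).
    The inverse of 6 mod 13 is 11 (since 6·11 = 66 = 5·13 + 1), so t ≡ 11·10 = 110 ≡ 6 (mod 13).
    Then x = 62 + 84·6 = 566, valid modulo lcm(84, 13) = 1092: x ≡ 566 (mod 1092).
Verify against each original: 566 mod 3 = 2, 566 mod 7 = 6, 566 mod 4 = 2, 566 mod 13 = 7.

x ≡ 566 (mod 1092).


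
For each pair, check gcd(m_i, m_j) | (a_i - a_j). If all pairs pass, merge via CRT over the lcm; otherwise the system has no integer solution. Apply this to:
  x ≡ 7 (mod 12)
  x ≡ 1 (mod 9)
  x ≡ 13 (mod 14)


Moduli 12, 9, 14 are not pairwise coprime, so CRT works modulo lcm(m_i) when all pairwise compatibility conditions hold.
Pairwise compatibility: gcd(m_i, m_j) must divide a_i - a_j for every pair.
Merge one congruence at a time:
  Start: x ≡ 7 (mod 12).
  Combine with x ≡ 1 (mod 9): gcd(12, 9) = 3; 1 - 7 = -6, which IS divisible by 3, so compatible.
    Write x = 7 + 12·t and substitute into x ≡ 1 (mod 9): 12·t ≡ 1 − 7 = -6 (mod 9).
    Divide the congruence (and modulus) by g = 3: 4·t ≡ -2 (mod 3).
    Reduce coefficients mod 3: 1·t ≡ 1 (mod 3).
    So t ≡ 1 (mod 3).
    Then x = 7 + 12·1 = 19, valid modulo lcm(12, 9) = 36: x ≡ 19 (mod 36).
  Combine with x ≡ 13 (mod 14): gcd(36, 14) = 2; 13 - 19 = -6, which IS divisible by 2, so compatible.
    Write x = 19 + 36·t and substitute into x ≡ 13 (mod 14): 36·t ≡ 13 − 19 = -6 (mod 14).
    Divide the congruence (and modulus) by g = 2: 18·t ≡ -3 (mod 7).
    Reduce coefficients mod 7: 4·t ≡ 4 (mod 7).
    The inverse of 4 mod 7 is 2 (since 4·2 = 8 = 1·7 + 1), so t ≡ 2·4 = 8 ≡ 1 (mod 7).
    Then x = 19 + 36·1 = 55, valid modulo lcm(36, 14) = 252: x ≡ 55 (mod 252).
Verify: 55 mod 12 = 7, 55 mod 9 = 1, 55 mod 14 = 13.

x ≡ 55 (mod 252).


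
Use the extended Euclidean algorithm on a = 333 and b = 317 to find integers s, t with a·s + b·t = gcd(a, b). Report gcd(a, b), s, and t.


Euclidean algorithm on (333, 317) — divide until remainder is 0:
  333 = 1 · 317 + 16
  317 = 19 · 16 + 13
  16 = 1 · 13 + 3
  13 = 4 · 3 + 1
  3 = 3 · 1 + 0
gcd(333, 317) = 1.
Track Bezout coefficients alongside the remainders: start with r₀ = 333 = a·1 + b·0 (s = 1, t = 0) and r₁ = 317 = a·0 + b·1 (s = 0, t = 1); each new remainder r_{k+1} = r_{k-1} − q_k·r_k inherits s_{k+1} = s_{k-1} − q_k·s_k, t_{k+1} = t_{k-1} − q_k·t_k, so r_k = a·s_k + b·t_k at every step:
  q = 1: r = 16, s = 1 − 1·0 = 1, t = 0 − 1·1 = -1  (check: 333·1 + 317·(-1) = 16)
  q = 19: r = 13, s = 0 − 19·1 = -19, t = 1 − 19·(-1) = 20  (check: 333·(-19) + 317·20 = 13)
  q = 1: r = 3, s = 1 − 1·(-19) = 20, t = -1 − 1·20 = -21  (check: 333·20 + 317·(-21) = 3)
  q = 4: r = 1, s = -19 − 4·20 = -99, t = 20 − 4·(-21) = 104  (check: 333·(-99) + 317·104 = 1)
The row with r = 1 (the gcd) gives the Bezout coefficients s = -99, t = 104.
Result: 333 · (-99) + 317 · (104) = 1.

gcd(333, 317) = 1; s = -99, t = 104 (check: 333·(-99) + 317·104 = 1).


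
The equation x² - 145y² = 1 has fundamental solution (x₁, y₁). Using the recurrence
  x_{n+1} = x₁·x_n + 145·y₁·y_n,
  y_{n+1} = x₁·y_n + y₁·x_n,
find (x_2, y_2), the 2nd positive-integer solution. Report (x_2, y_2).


Step 1: Find the fundamental solution (x₁, y₁) of x² - 145y² = 1.
  Expand √145 as a continued fraction. a₀ = ⌊√145⌋ = 12; iterate m_{k+1} = d_k·a_k − m_k, d_{k+1} = (145 − m_{k+1}²)/d_k, a_{k+1} = ⌊(a₀ + m_{k+1})/d_{k+1}⌋ (starting m₀ = 0, d₀ = 1), with convergents p_k = a_k·p_{k-1} + p_{k-2}, q_k = a_k·q_{k-1} + q_{k-2} (p₋₁ = 1, q₋₁ = 0):
  k = 0: a₀ = 12; p₀/q₀ = 12/1; p₀² − 145·q₀² = 144 − 145 = -1.
  k = 1: m = 12, d = 1, a = ⌊(12 + 12)/1⌋ = 24; p/q = (24·12 + 1)/(24·1 + 0) = 289/24; p² − 145·q² = 83521 − 83520 = 1.
  The first convergent with p² − 145·q² = 1 gives the fundamental solution (x₁, y₁) = (289, 24).
Step 2: Apply the recurrence (x_{n+1}, y_{n+1}) = (x₁x_n + 145y₁y_n, x₁y_n + y₁x_n) repeatedly.
  From (x_1, y_1) = (289, 24): x_2 = 289·289 + 145·24·24 = 167041; y_2 = 289·24 + 24·289 = 13872.
Step 3: Verify x_2² - 145·y_2² = 27902695681 - 27902695680 = 1 (should be 1). ✓

(x_1, y_1) = (289, 24); (x_2, y_2) = (167041, 13872).


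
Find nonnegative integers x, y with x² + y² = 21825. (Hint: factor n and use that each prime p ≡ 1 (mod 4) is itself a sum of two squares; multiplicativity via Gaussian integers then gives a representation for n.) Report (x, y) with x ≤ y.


Step 1: Factor n = 21825 = 3^2 · 5^2 · 97.
Step 2: Check the mod-4 condition on each prime factor: 3 ≡ 3 (mod 4), exponent 2 (must be even); 5 ≡ 1 (mod 4), exponent 2; 97 ≡ 1 (mod 4), exponent 1.
All primes ≡ 3 (mod 4) appear to even exponent (or don't appear), so by the two-squares theorem n IS expressible as a sum of two squares.
Step 3: Build a representation. Group n = k² · m with k = 3 and m = 5 · 5 · 97 = 2425 (a product of primes ≡ 1 (mod 4)); a representation of m scales to one of n via (k·x)² + (k·y)² = k²(x² + y²). Each prime p ≡ 1 (mod 4) is itself a sum of two squares; find a² by testing p − a² for a perfect square:
  5: 5 − 1² = 4 = 2² ⇒ 5 = 1² + 2².
  97: 97 − 1² = 96, 97 − 2² = 93, 97 − 3² = 88, 97 − 4² = 81 = 9² ⇒ 97 = 4² + 9².
  Combine using the Brahmagupta–Fibonacci identity (a² + b²)(c² + d²) = (ac − bd)² + (ad + bc)² = (ac + bd)² + (ad − bc)²:
  5 · 5 = 25: from (1² + 2²)(1² + 2²), take (1·1 − 2·2, 1·2 + 2·1) = (1 − 4, 2 + 2) = (-3, 4); dropping signs (only squares matter) gives (3, 4); check 3² + 4² = 9 + 16 = 25 ✓.
  25 · 97 = 2425: from (3² + 4²)(4² + 9²), take (3·4 − 4·9, 3·9 + 4·4) = (12 − 36, 27 + 16) = (-24, 43); dropping signs (only squares matter) gives (24, 43); check 24² + 43² = 576 + 1849 = 2425 ✓.
  Scale by k = 3: (3·24, 3·43) = (72, 129).
Step 4: Order so x ≤ y and verify: 72² + 129² = 5184 + 16641 = 21825 = n. ✓

n = 21825 = 72² + 129² (one valid representation with x ≤ y).


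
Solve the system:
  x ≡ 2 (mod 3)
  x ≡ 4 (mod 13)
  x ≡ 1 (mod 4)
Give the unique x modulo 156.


Moduli 3, 13, 4 are pairwise coprime; by CRT there is a unique solution modulo M = 3 · 13 · 4 = 156.
Solve pairwise, accumulating the modulus:
  Start with x ≡ 2 (mod 3).
  Combine with x ≡ 4 (mod 13): since gcd(3, 13) = 1, we get a unique residue mod 39.
    Write x = 2 + 3·t and substitute into x ≡ 4 (mod 13): 3·t ≡ 4 − 2 = 2 (mod 13).
    The inverse of 3 mod 13 is 9 (since 3·9 = 27 = 2·13 + 1), so t ≡ 9·2 = 18 ≡ 5 (mod 13).
    Then x = 2 + 3·5 = 17, valid modulo lcm(3, 13) = 39: x ≡ 17 (mod 39).
  Combine with x ≡ 1 (mod 4): since gcd(39, 4) = 1, we get a unique residue mod 156.
    Write x = 17 + 39·t and substitute into x ≡ 1 (mod 4): 39·t ≡ 1 − 17 = -16 (mod 4).
    Reduce coefficients mod 4: 3·t ≡ 0 (mod 4).
    The inverse of 3 mod 4 is 3 (since 3·3 = 9 = 2·4 + 1), so t ≡ 3·0 = 0 ≡ 0 (mod 4).
    Then x = 17 + 39·0 = 17, valid modulo lcm(39, 4) = 156: x ≡ 17 (mod 156).
Verify: 17 mod 3 = 2 ✓, 17 mod 13 = 4 ✓, 17 mod 4 = 1 ✓.

x ≡ 17 (mod 156).


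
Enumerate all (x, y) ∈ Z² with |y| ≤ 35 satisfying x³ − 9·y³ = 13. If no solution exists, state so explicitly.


The equation is x³ - 9y³ = 13. For fixed y, x³ = 9·y³ + 13, so a solution requires the RHS to be a perfect cube.
Strategy: iterate y from -35 to 35, compute RHS = 9·y³ + 13, and check whether it is a (positive or negative) perfect cube.
Check small values of y:
  y = 0: RHS = 13 is not a perfect cube.
  y = 1: RHS = 22 is not a perfect cube.
  y = -1: RHS = 4 is not a perfect cube.
  y = 2: RHS = 85 is not a perfect cube.
  y = -2: RHS = -59 is not a perfect cube.
  y = 3: RHS = 256 is not a perfect cube.
  y = -3: RHS = -230 is not a perfect cube.
Continuing the search up to |y| = 35 finds no solutions either.
No (x, y) in the scanned range satisfies the equation.

No integer solutions with |y| ≤ 35.


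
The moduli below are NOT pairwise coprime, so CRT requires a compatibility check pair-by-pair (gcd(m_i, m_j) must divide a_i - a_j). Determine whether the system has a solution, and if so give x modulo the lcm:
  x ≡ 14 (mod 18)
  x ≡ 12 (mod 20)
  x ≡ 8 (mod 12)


Moduli 18, 20, 12 are not pairwise coprime, so CRT works modulo lcm(m_i) when all pairwise compatibility conditions hold.
Pairwise compatibility: gcd(m_i, m_j) must divide a_i - a_j for every pair.
Merge one congruence at a time:
  Start: x ≡ 14 (mod 18).
  Combine with x ≡ 12 (mod 20): gcd(18, 20) = 2; 12 - 14 = -2, which IS divisible by 2, so compatible.
    Write x = 14 + 18·t and substitute into x ≡ 12 (mod 20): 18·t ≡ 12 − 14 = -2 (mod 20).
    Divide the congruence (and modulus) by g = 2: 9·t ≡ -1 (mod 10).
    Reduce coefficients mod 10: 9·t ≡ 9 (mod 10).
    The inverse of 9 mod 10 is 9 (since 9·9 = 81 = 8·10 + 1), so t ≡ 9·9 = 81 ≡ 1 (mod 10).
    Then x = 14 + 18·1 = 32, valid modulo lcm(18, 20) = 180: x ≡ 32 (mod 180).
  Combine with x ≡ 8 (mod 12): gcd(180, 12) = 12; 8 - 32 = -24, which IS divisible by 12, so compatible.
    Write x = 32 + 180·t and substitute into x ≡ 8 (mod 12): 180·t ≡ 8 − 32 = -24 (mod 12).
    Divide the congruence (and modulus) by g = 12: 15·t ≡ -2 (mod 1).
    Modulo 1 every t works; take t = 0.
    Then x = 32 + 180·0 = 32, valid modulo lcm(180, 12) = 180: x ≡ 32 (mod 180).
Verify: 32 mod 18 = 14, 32 mod 20 = 12, 32 mod 12 = 8.

x ≡ 32 (mod 180).


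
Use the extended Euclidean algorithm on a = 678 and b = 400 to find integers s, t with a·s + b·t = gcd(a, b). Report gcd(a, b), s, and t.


Euclidean algorithm on (678, 400) — divide until remainder is 0:
  678 = 1 · 400 + 278
  400 = 1 · 278 + 122
  278 = 2 · 122 + 34
  122 = 3 · 34 + 20
  34 = 1 · 20 + 14
  20 = 1 · 14 + 6
  14 = 2 · 6 + 2
  6 = 3 · 2 + 0
gcd(678, 400) = 2.
Track Bezout coefficients alongside the remainders: start with r₀ = 678 = a·1 + b·0 (s = 1, t = 0) and r₁ = 400 = a·0 + b·1 (s = 0, t = 1); each new remainder r_{k+1} = r_{k-1} − q_k·r_k inherits s_{k+1} = s_{k-1} − q_k·s_k, t_{k+1} = t_{k-1} − q_k·t_k, so r_k = a·s_k + b·t_k at every step:
  q = 1: r = 278, s = 1 − 1·0 = 1, t = 0 − 1·1 = -1  (check: 678·1 + 400·(-1) = 278)
  q = 1: r = 122, s = 0 − 1·1 = -1, t = 1 − 1·(-1) = 2  (check: 678·(-1) + 400·2 = 122)
  q = 2: r = 34, s = 1 − 2·(-1) = 3, t = -1 − 2·2 = -5  (check: 678·3 + 400·(-5) = 34)
  q = 3: r = 20, s = -1 − 3·3 = -10, t = 2 − 3·(-5) = 17  (check: 678·(-10) + 400·17 = 20)
  q = 1: r = 14, s = 3 − 1·(-10) = 13, t = -5 − 1·17 = -22  (check: 678·13 + 400·(-22) = 14)
  q = 1: r = 6, s = -10 − 1·13 = -23, t = 17 − 1·(-22) = 39  (check: 678·(-23) + 400·39 = 6)
  q = 2: r = 2, s = 13 − 2·(-23) = 59, t = -22 − 2·39 = -100  (check: 678·59 + 400·(-100) = 2)
The row with r = 2 (the gcd) gives the Bezout coefficients s = 59, t = -100.
Result: 678 · (59) + 400 · (-100) = 2.

gcd(678, 400) = 2; s = 59, t = -100 (check: 678·59 + 400·(-100) = 2).


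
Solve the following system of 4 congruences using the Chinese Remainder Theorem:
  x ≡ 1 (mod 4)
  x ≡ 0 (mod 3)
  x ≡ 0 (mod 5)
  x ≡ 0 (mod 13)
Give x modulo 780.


Product of moduli M = 4 · 3 · 5 · 13 = 780.
Merge one congruence at a time:
  Start: x ≡ 1 (mod 4).
  Combine with x ≡ 0 (mod 3); new modulus lcm = 12.
    Write x = 1 + 4·t and substitute into x ≡ 0 (mod 3): 4·t ≡ 0 − 1 = -1 (mod 3).
    Reduce coefficients mod 3: 1·t ≡ 2 (mod 3).
    So t ≡ 2 (mod 3).
    Then x = 1 + 4·2 = 9, valid modulo lcm(4, 3) = 12: x ≡ 9 (mod 12).
  Combine with x ≡ 0 (mod 5); new modulus lcm = 60.
    Write x = 9 + 12·t and substitute into x ≡ 0 (mod 5): 12·t ≡ 0 − 9 = -9 (mod 5).
    Reduce coefficients mod 5: 2·t ≡ 1 (mod 5).
    The inverse of 2 mod 5 is 3 (since 2·3 = 6 = 1·5 + 1), so t ≡ 3·1 = 3 ≡ 3 (mod 5).
    Then x = 9 + 12·3 = 45, valid modulo lcm(12, 5) = 60: x ≡ 45 (mod 60).
  Combine with x ≡ 0 (mod 13); new modulus lcm = 780.
    Write x = 45 + 60·t and substitute into x ≡ 0 (mod 13): 60·t ≡ 0 − 45 = -45 (mod 13).
    Reduce coefficients mod 13: 8·t ≡ 7 (mod 13).
    The inverse of 8 mod 13 is 5 (since 8·5 = 40 = 3·13 + 1), so t ≡ 5·7 = 35 ≡ 9 (mod 13).
    Then x = 45 + 60·9 = 585, valid modulo lcm(60, 13) = 780: x ≡ 585 (mod 780).
Verify against each original: 585 mod 4 = 1, 585 mod 3 = 0, 585 mod 5 = 0, 585 mod 13 = 0.

x ≡ 585 (mod 780).


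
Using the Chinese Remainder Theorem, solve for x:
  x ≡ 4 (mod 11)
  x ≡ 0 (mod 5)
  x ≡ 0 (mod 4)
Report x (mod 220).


Moduli 11, 5, 4 are pairwise coprime; by CRT there is a unique solution modulo M = 11 · 5 · 4 = 220.
Solve pairwise, accumulating the modulus:
  Start with x ≡ 4 (mod 11).
  Combine with x ≡ 0 (mod 5): since gcd(11, 5) = 1, we get a unique residue mod 55.
    Write x = 4 + 11·t and substitute into x ≡ 0 (mod 5): 11·t ≡ 0 − 4 = -4 (mod 5).
    Reduce coefficients mod 5: 1·t ≡ 1 (mod 5).
    So t ≡ 1 (mod 5).
    Then x = 4 + 11·1 = 15, valid modulo lcm(11, 5) = 55: x ≡ 15 (mod 55).
  Combine with x ≡ 0 (mod 4): since gcd(55, 4) = 1, we get a unique residue mod 220.
    Write x = 15 + 55·t and substitute into x ≡ 0 (mod 4): 55·t ≡ 0 − 15 = -15 (mod 4).
    Reduce coefficients mod 4: 3·t ≡ 1 (mod 4).
    The inverse of 3 mod 4 is 3 (since 3·3 = 9 = 2·4 + 1), so t ≡ 3·1 = 3 ≡ 3 (mod 4).
    Then x = 15 + 55·3 = 180, valid modulo lcm(55, 4) = 220: x ≡ 180 (mod 220).
Verify: 180 mod 11 = 4 ✓, 180 mod 5 = 0 ✓, 180 mod 4 = 0 ✓.

x ≡ 180 (mod 220).


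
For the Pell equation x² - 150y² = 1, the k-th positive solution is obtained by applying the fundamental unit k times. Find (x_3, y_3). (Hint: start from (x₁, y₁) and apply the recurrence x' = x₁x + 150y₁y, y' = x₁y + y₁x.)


Step 1: Find the fundamental solution (x₁, y₁) of x² - 150y² = 1.
  Expand √150 as a continued fraction. a₀ = ⌊√150⌋ = 12; iterate m_{k+1} = d_k·a_k − m_k, d_{k+1} = (150 − m_{k+1}²)/d_k, a_{k+1} = ⌊(a₀ + m_{k+1})/d_{k+1}⌋ (starting m₀ = 0, d₀ = 1), with convergents p_k = a_k·p_{k-1} + p_{k-2}, q_k = a_k·q_{k-1} + q_{k-2} (p₋₁ = 1, q₋₁ = 0):
  k = 0: a₀ = 12; p₀/q₀ = 12/1; p₀² − 150·q₀² = 144 − 150 = -6.
  k = 1: m = 12, d = 6, a = ⌊(12 + 12)/6⌋ = 4; p/q = (4·12 + 1)/(4·1 + 0) = 49/4; p² − 150·q² = 2401 − 2400 = 1.
  The first convergent with p² − 150·q² = 1 gives the fundamental solution (x₁, y₁) = (49, 4).
Step 2: Apply the recurrence (x_{n+1}, y_{n+1}) = (x₁x_n + 150y₁y_n, x₁y_n + y₁x_n) repeatedly.
  From (x_1, y_1) = (49, 4): x_2 = 49·49 + 150·4·4 = 4801; y_2 = 49·4 + 4·49 = 392.
  From (x_2, y_2) = (4801, 392): x_3 = 49·4801 + 150·4·392 = 470449; y_3 = 49·392 + 4·4801 = 38412.
Step 3: Verify x_3² - 150·y_3² = 221322261601 - 221322261600 = 1 (should be 1). ✓

(x_1, y_1) = (49, 4); (x_3, y_3) = (470449, 38412).


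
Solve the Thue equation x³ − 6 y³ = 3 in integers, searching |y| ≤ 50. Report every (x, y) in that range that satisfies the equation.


The equation is x³ - 6y³ = 3. For fixed y, x³ = 6·y³ + 3, so a solution requires the RHS to be a perfect cube.
Strategy: iterate y from -50 to 50, compute RHS = 6·y³ + 3, and check whether it is a (positive or negative) perfect cube.
Check small values of y:
  y = 0: RHS = 3 is not a perfect cube.
  y = 1: RHS = 9 is not a perfect cube.
  y = -1: RHS = -3 is not a perfect cube.
  y = 2: RHS = 51 is not a perfect cube.
  y = -2: RHS = -45 is not a perfect cube.
  y = 3: RHS = 165 is not a perfect cube.
  y = -3: RHS = -159 is not a perfect cube.
Continuing the search up to |y| = 50 finds no solutions either.
No (x, y) in the scanned range satisfies the equation.

No integer solutions with |y| ≤ 50.


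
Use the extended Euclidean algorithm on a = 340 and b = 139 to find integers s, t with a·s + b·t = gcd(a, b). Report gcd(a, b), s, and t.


Euclidean algorithm on (340, 139) — divide until remainder is 0:
  340 = 2 · 139 + 62
  139 = 2 · 62 + 15
  62 = 4 · 15 + 2
  15 = 7 · 2 + 1
  2 = 2 · 1 + 0
gcd(340, 139) = 1.
Track Bezout coefficients alongside the remainders: start with r₀ = 340 = a·1 + b·0 (s = 1, t = 0) and r₁ = 139 = a·0 + b·1 (s = 0, t = 1); each new remainder r_{k+1} = r_{k-1} − q_k·r_k inherits s_{k+1} = s_{k-1} − q_k·s_k, t_{k+1} = t_{k-1} − q_k·t_k, so r_k = a·s_k + b·t_k at every step:
  q = 2: r = 62, s = 1 − 2·0 = 1, t = 0 − 2·1 = -2  (check: 340·1 + 139·(-2) = 62)
  q = 2: r = 15, s = 0 − 2·1 = -2, t = 1 − 2·(-2) = 5  (check: 340·(-2) + 139·5 = 15)
  q = 4: r = 2, s = 1 − 4·(-2) = 9, t = -2 − 4·5 = -22  (check: 340·9 + 139·(-22) = 2)
  q = 7: r = 1, s = -2 − 7·9 = -65, t = 5 − 7·(-22) = 159  (check: 340·(-65) + 139·159 = 1)
The row with r = 1 (the gcd) gives the Bezout coefficients s = -65, t = 159.
Result: 340 · (-65) + 139 · (159) = 1.

gcd(340, 139) = 1; s = -65, t = 159 (check: 340·(-65) + 139·159 = 1).


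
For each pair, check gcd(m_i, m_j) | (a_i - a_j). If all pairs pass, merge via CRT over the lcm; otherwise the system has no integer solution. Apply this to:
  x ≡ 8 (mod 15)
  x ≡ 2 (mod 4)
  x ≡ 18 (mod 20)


Moduli 15, 4, 20 are not pairwise coprime, so CRT works modulo lcm(m_i) when all pairwise compatibility conditions hold.
Pairwise compatibility: gcd(m_i, m_j) must divide a_i - a_j for every pair.
Merge one congruence at a time:
  Start: x ≡ 8 (mod 15).
  Combine with x ≡ 2 (mod 4): gcd(15, 4) = 1; 2 - 8 = -6, which IS divisible by 1, so compatible.
    Write x = 8 + 15·t and substitute into x ≡ 2 (mod 4): 15·t ≡ 2 − 8 = -6 (mod 4).
    Reduce coefficients mod 4: 3·t ≡ 2 (mod 4).
    The inverse of 3 mod 4 is 3 (since 3·3 = 9 = 2·4 + 1), so t ≡ 3·2 = 6 ≡ 2 (mod 4).
    Then x = 8 + 15·2 = 38, valid modulo lcm(15, 4) = 60: x ≡ 38 (mod 60).
  Combine with x ≡ 18 (mod 20): gcd(60, 20) = 20; 18 - 38 = -20, which IS divisible by 20, so compatible.
    Write x = 38 + 60·t and substitute into x ≡ 18 (mod 20): 60·t ≡ 18 − 38 = -20 (mod 20).
    Divide the congruence (and modulus) by g = 20: 3·t ≡ -1 (mod 1).
    Modulo 1 every t works; take t = 0.
    Then x = 38 + 60·0 = 38, valid modulo lcm(60, 20) = 60: x ≡ 38 (mod 60).
Verify: 38 mod 15 = 8, 38 mod 4 = 2, 38 mod 20 = 18.

x ≡ 38 (mod 60).


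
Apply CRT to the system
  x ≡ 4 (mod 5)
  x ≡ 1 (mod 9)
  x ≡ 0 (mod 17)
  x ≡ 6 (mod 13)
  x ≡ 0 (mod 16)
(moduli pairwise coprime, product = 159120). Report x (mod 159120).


Product of moduli M = 5 · 9 · 17 · 13 · 16 = 159120.
Merge one congruence at a time:
  Start: x ≡ 4 (mod 5).
  Combine with x ≡ 1 (mod 9); new modulus lcm = 45.
    Write x = 4 + 5·t and substitute into x ≡ 1 (mod 9): 5·t ≡ 1 − 4 = -3 (mod 9).
    Reduce coefficients mod 9: 5·t ≡ 6 (mod 9).
    The inverse of 5 mod 9 is 2 (since 5·2 = 10 = 1·9 + 1), so t ≡ 2·6 = 12 ≡ 3 (mod 9).
    Then x = 4 + 5·3 = 19, valid modulo lcm(5, 9) = 45: x ≡ 19 (mod 45).
  Combine with x ≡ 0 (mod 17); new modulus lcm = 765.
    Write x = 19 + 45·t and substitute into x ≡ 0 (mod 17): 45·t ≡ 0 − 19 = -19 (mod 17).
    Reduce coefficients mod 17: 11·t ≡ 15 (mod 17).
    The inverse of 11 mod 17 is 14 (since 11·14 = 154 = 9·17 + 1), so t ≡ 14·15 = 210 ≡ 6 (mod 17).
    Then x = 19 + 45·6 = 289, valid modulo lcm(45, 17) = 765: x ≡ 289 (mod 765).
  Combine with x ≡ 6 (mod 13); new modulus lcm = 9945.
    Write x = 289 + 765·t and substitute into x ≡ 6 (mod 13): 765·t ≡ 6 − 289 = -283 (mod 13).
    Reduce coefficients mod 13: 11·t ≡ 3 (mod 13).
    The inverse of 11 mod 13 is 6 (since 11·6 = 66 = 5·13 + 1), so t ≡ 6·3 = 18 ≡ 5 (mod 13).
    Then x = 289 + 765·5 = 4114, valid modulo lcm(765, 13) = 9945: x ≡ 4114 (mod 9945).
  Combine with x ≡ 0 (mod 16); new modulus lcm = 159120.
    Write x = 4114 + 9945·t and substitute into x ≡ 0 (mod 16): 9945·t ≡ 0 − 4114 = -4114 (mod 16).
    Reduce coefficients mod 16: 9·t ≡ 14 (mod 16).
    The inverse of 9 mod 16 is 9 (since 9·9 = 81 = 5·16 + 1), so t ≡ 9·14 = 126 ≡ 14 (mod 16).
    Then x = 4114 + 9945·14 = 143344, valid modulo lcm(9945, 16) = 159120: x ≡ 143344 (mod 159120).
Verify against each original: 143344 mod 5 = 4, 143344 mod 9 = 1, 143344 mod 17 = 0, 143344 mod 13 = 6, 143344 mod 16 = 0.

x ≡ 143344 (mod 159120).


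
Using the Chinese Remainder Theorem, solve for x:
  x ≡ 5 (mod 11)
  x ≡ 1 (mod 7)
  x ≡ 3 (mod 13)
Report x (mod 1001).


Moduli 11, 7, 13 are pairwise coprime; by CRT there is a unique solution modulo M = 11 · 7 · 13 = 1001.
Solve pairwise, accumulating the modulus:
  Start with x ≡ 5 (mod 11).
  Combine with x ≡ 1 (mod 7): since gcd(11, 7) = 1, we get a unique residue mod 77.
    Write x = 5 + 11·t and substitute into x ≡ 1 (mod 7): 11·t ≡ 1 − 5 = -4 (mod 7).
    Reduce coefficients mod 7: 4·t ≡ 3 (mod 7).
    The inverse of 4 mod 7 is 2 (since 4·2 = 8 = 1·7 + 1), so t ≡ 2·3 = 6 ≡ 6 (mod 7).
    Then x = 5 + 11·6 = 71, valid modulo lcm(11, 7) = 77: x ≡ 71 (mod 77).
  Combine with x ≡ 3 (mod 13): since gcd(77, 13) = 1, we get a unique residue mod 1001.
    Write x = 71 + 77·t and substitute into x ≡ 3 (mod 13): 77·t ≡ 3 − 71 = -68 (mod 13).
    Reduce coefficients mod 13: 12·t ≡ 10 (mod 13).
    The inverse of 12 mod 13 is 12 (since 12·12 = 144 = 11·13 + 1), so t ≡ 12·10 = 120 ≡ 3 (mod 13).
    Then x = 71 + 77·3 = 302, valid modulo lcm(77, 13) = 1001: x ≡ 302 (mod 1001).
Verify: 302 mod 11 = 5 ✓, 302 mod 7 = 1 ✓, 302 mod 13 = 3 ✓.

x ≡ 302 (mod 1001).


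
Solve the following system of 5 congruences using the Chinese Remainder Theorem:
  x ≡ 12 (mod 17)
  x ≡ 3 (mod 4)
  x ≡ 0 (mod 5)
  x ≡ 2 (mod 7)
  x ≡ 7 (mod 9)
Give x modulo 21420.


Product of moduli M = 17 · 4 · 5 · 7 · 9 = 21420.
Merge one congruence at a time:
  Start: x ≡ 12 (mod 17).
  Combine with x ≡ 3 (mod 4); new modulus lcm = 68.
    Write x = 12 + 17·t and substitute into x ≡ 3 (mod 4): 17·t ≡ 3 − 12 = -9 (mod 4).
    Reduce coefficients mod 4: 1·t ≡ 3 (mod 4).
    So t ≡ 3 (mod 4).
    Then x = 12 + 17·3 = 63, valid modulo lcm(17, 4) = 68: x ≡ 63 (mod 68).
  Combine with x ≡ 0 (mod 5); new modulus lcm = 340.
    Write x = 63 + 68·t and substitute into x ≡ 0 (mod 5): 68·t ≡ 0 − 63 = -63 (mod 5).
    Reduce coefficients mod 5: 3·t ≡ 2 (mod 5).
    The inverse of 3 mod 5 is 2 (since 3·2 = 6 = 1·5 + 1), so t ≡ 2·2 = 4 ≡ 4 (mod 5).
    Then x = 63 + 68·4 = 335, valid modulo lcm(68, 5) = 340: x ≡ 335 (mod 340).
  Combine with x ≡ 2 (mod 7); new modulus lcm = 2380.
    Write x = 335 + 340·t and substitute into x ≡ 2 (mod 7): 340·t ≡ 2 − 335 = -333 (mod 7).
    Reduce coefficients mod 7: 4·t ≡ 3 (mod 7).
    The inverse of 4 mod 7 is 2 (since 4·2 = 8 = 1·7 + 1), so t ≡ 2·3 = 6 ≡ 6 (mod 7).
    Then x = 335 + 340·6 = 2375, valid modulo lcm(340, 7) = 2380: x ≡ 2375 (mod 2380).
  Combine with x ≡ 7 (mod 9); new modulus lcm = 21420.
    Write x = 2375 + 2380·t and substitute into x ≡ 7 (mod 9): 2380·t ≡ 7 − 2375 = -2368 (mod 9).
    Reduce coefficients mod 9: 4·t ≡ 8 (mod 9).
    The inverse of 4 mod 9 is 7 (since 4·7 = 28 = 3·9 + 1), so t ≡ 7·8 = 56 ≡ 2 (mod 9).
    Then x = 2375 + 2380·2 = 7135, valid modulo lcm(2380, 9) = 21420: x ≡ 7135 (mod 21420).
Verify against each original: 7135 mod 17 = 12, 7135 mod 4 = 3, 7135 mod 5 = 0, 7135 mod 7 = 2, 7135 mod 9 = 7.

x ≡ 7135 (mod 21420).


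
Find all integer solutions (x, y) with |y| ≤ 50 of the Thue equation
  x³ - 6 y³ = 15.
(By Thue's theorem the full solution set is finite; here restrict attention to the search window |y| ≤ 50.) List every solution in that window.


The equation is x³ - 6y³ = 15. For fixed y, x³ = 6·y³ + 15, so a solution requires the RHS to be a perfect cube.
Strategy: iterate y from -50 to 50, compute RHS = 6·y³ + 15, and check whether it is a (positive or negative) perfect cube.
Check small values of y:
  y = 0: RHS = 15 is not a perfect cube.
  y = 1: RHS = 21 is not a perfect cube.
  y = -1: RHS = 9 is not a perfect cube.
  y = 2: RHS = 63 is not a perfect cube.
  y = -2: RHS = -33 is not a perfect cube.
  y = 3: RHS = 177 is not a perfect cube.
  y = -3: RHS = -147 is not a perfect cube.
Continuing the search up to |y| = 50 finds no solutions either.
No (x, y) in the scanned range satisfies the equation.

No integer solutions with |y| ≤ 50.
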